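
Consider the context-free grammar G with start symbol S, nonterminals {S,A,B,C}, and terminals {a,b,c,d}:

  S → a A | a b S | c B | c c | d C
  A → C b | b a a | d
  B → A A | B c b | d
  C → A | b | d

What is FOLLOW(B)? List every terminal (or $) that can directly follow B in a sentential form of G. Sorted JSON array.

FIRST sets, iterate to fixpoint:
[1]
  A via A→b a a: +{b}
  A via A→d: +{d}
  B via B→A A: +{b,d}
  C via C→A: +{b,d}
  S via S→a A: +{a}
  S via S→c B: +{c}
  S via S→d C: +{d}
  S: {a,c,d}  A: {b,d}  B: {b,d}  C: {b,d}
[2] (stable)
  S: {a,c,d}  A: {b,d}  B: {b,d}  C: {b,d}

Compute FOLLOW by fixpoint:
initialize: $ ∈ FOLLOW(S)
pass 1:
  A→C b: FOLLOW(C) ⊇ FIRST(b) = {b}; new: +{b}
  B→A A: FOLLOW(A) ⊇ FIRST(A) = {b,d}; new: +{b,d}
  B→B c b: FOLLOW(B) ⊇ FIRST(c) = {c}; new: +{c}
  S→a A: FOLLOW(A) ⊇ FOLLOW(S) ⊇ {$}; new: +{$}
  S→c B: FOLLOW(B) ⊇ FOLLOW(S) ⊇ {$}; new: +{$}
  S→d C: FOLLOW(C) ⊇ FOLLOW(S) ⊇ {$}; new: +{$}
  S: {$}  A: {$,b,d}  B: {$,c}  C: {$,b}
pass 2:
  B→A A: FOLLOW(A) ⊇ FOLLOW(B) ⊇ {$,c}; new: +{c}
  S: {$}  A: {$,b,c,d}  B: {$,c}  C: {$,b}
pass 3: — fixpoint
  S: {$}  A: {$,b,c,d}  B: {$,c}  C: {$,b}

FOLLOW(B) = ["$", "c"]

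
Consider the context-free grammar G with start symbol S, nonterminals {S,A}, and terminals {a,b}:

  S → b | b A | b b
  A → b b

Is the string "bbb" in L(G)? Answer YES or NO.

Convert to CNF:
  S -> T0 A | T0 T0 | b
  A -> T0 T0
  T0 -> b

Fill CYK table bottom-up:
  [0..0]={S,T0}  "b"  orig:{S}
  [1..1]={S,T0}  "b"  orig:{S}
  [2..2]={S,T0}  "b"  orig:{S}
  [0..1]={A,S}  "bb"
  [1..2]={A,S}  "bb"
  [0..2]={S}  "bbb"

S ∈ T[0,2] ⇒ YES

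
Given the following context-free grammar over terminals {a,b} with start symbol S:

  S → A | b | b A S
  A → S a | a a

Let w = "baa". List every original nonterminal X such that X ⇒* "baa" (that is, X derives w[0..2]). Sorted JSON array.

Convert to CNF:
  S -> S T0 | T0 T0 | T1 X2 | b
  A -> S T0 | T0 T0
  T0 -> a
  T1 -> b
  X2 -> A S

Fill CYK table bottom-up — only the sub-triangle for w[0..2]:
  [0..0]={S,T1}  "b"  orig:{S}
  [1..1]={T0}  "a"  orig:{}
  [2..2]={T0}  "a"  orig:{}
  [0..1]={A,S}  "ba"
  [1..2]={A,S}  "aa"
  [0..2]={A,S}  "baa"

Original NTs in T[0,2] deriving "baa": ["A", "S"]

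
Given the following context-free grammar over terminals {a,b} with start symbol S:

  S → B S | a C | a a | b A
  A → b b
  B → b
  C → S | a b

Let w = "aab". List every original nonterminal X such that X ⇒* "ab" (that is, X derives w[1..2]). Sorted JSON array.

CNF form of G:
  S -> B S | T0 A | T1 C | T1 T1
  A -> T0 T0
  B -> b
  C -> B S | T0 A | T1 C | T1 T0 | T1 T1
  T0 -> b
  T1 -> a

CYK fill (cells [i..j] with 1 ≤ i ≤ j ≤ 2 only):
  T[1,1] 'a' = {T1}  orig:{}
  T[2,2] 'b' = {B,T0}  orig:{B}
  T[1,2] 'ab' = {C}

Original NTs in T[1,2] deriving "ab": ["C"]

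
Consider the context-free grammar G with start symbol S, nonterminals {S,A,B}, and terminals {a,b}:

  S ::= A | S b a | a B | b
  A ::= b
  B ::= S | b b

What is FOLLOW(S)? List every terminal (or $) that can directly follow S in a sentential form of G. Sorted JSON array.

FIRST sets, iterate to fixpoint:
round 1:
  A via A→b: +{b}
  B via B→b b: +{b}
  S via S→A: +{b}
  S via S→a B: +{a}
  S: {a,b}  A: {b}  B: {b}
round 2:
  B via B→S: +{a}
  S: {a,b}  A: {b}  B: {a,b}
round 3: done
  S: {a,b}  A: {b}  B: {a,b}

FOLLOW iteration:
initialize: $ ∈ FOLLOW(S)
pass 1:
  S→A: FOLLOW(A) ⊇ FOLLOW(S) ⊇ {$}; new: +{$}
  S→S b a: FOLLOW(S) ⊇ FIRST(b) = {b}; new: +{b}
  S→a B: FOLLOW(B) ⊇ FOLLOW(S) ⊇ {$,b}; new: +{$,b}
  FOLLOW(S)={$,b}  FOLLOW(A)={$}  FOLLOW(B)={$,b}
pass 2:
  S→A: FOLLOW(A) ⊇ FOLLOW(S) ⊇ {$,b}; new: +{b}
  FOLLOW(S)={$,b}  FOLLOW(A)={$,b}  FOLLOW(B)={$,b}
pass 3: — fixpoint
  FOLLOW(S)={$,b}  FOLLOW(A)={$,b}  FOLLOW(B)={$,b}

FOLLOW(S) = ["$", "b"]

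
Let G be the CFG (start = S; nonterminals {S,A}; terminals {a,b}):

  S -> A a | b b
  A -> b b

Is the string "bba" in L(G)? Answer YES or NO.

CNF form of G:
  S -> A T1 | T0 T0
  A -> T0 T0
  T0 -> b
  T1 -> a

CYK fill:
  [0..0]={T0}  "b"  orig:{}
  [1..1]={T0}  "b"  orig:{}
  [2..2]={T1}  "a"  orig:{}
  [0..1]={A,S}  "bb"
  [1..2]=∅  "ba"
  [0..2]={S}  "bba"

S ∈ T[0,2] ⇒ YES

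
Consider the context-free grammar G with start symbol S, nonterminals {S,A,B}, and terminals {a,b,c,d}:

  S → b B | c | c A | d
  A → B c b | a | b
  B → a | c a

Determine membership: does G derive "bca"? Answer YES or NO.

Convert to CNF:
  S -> T0 A | T1 B | c | d
  A -> B X3 | a | b
  B -> T0 T2 | a
  T0 -> c
  T1 -> b
  T2 -> a
  X3 -> T0 T1

CYK table (by increasing span):
  T[0,0] 'b' = {A,T1}  orig:{A}
  T[1,1] 'c' = {S,T0}  orig:{S}
  T[2,2] 'a' = {A,B,T2}  orig:{A,B}
  T[0,1] 'bc' = ∅
  T[1,2] 'ca' = {B,S}
  T[0,2] 'bca' = {S}

S ∈ T[0,2] ⇒ YES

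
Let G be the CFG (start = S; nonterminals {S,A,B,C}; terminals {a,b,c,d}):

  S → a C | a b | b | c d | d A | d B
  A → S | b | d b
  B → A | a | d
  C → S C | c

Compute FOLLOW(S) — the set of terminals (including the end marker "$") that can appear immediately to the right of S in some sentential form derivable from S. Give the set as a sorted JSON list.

Compute FIRST by fixpoint:
pass 1:
  A via A→b: +{b}
  A via A→d b: +{d}
  B via B→A: +{b,d}
  B via B→a: +{a}
  C via C→c: +{c}
  S via S→a C: +{a}
  S via S→b: +{b}
  S via S→c d: +{c}
  S via S→d A: +{d}
  FIRST(S)={a,b,c,d}  FIRST(A)={b,d}  FIRST(B)={a,b,d}  FIRST(C)={c}
pass 2:
  A via A→S: +{a,c}
  B via B→A: +{c}
  C via C→S C: +{a,b,d}
  FIRST(S)={a,b,c,d}  FIRST(A)={a,b,c,d}  FIRST(B)={a,b,c,d}  FIRST(C)={a,b,c,d}
pass 3: — fixpoint
  FIRST(S)={a,b,c,d}  FIRST(A)={a,b,c,d}  FIRST(B)={a,b,c,d}  FIRST(C)={a,b,c,d}

FOLLOW iteration:
seed FOLLOW(S) with $
[1]
  C→S C: FOLLOW(S) ⊇ FIRST(C) = {a,b,c,d}; new: +{a,b,c,d}
  S→a C: FOLLOW(C) ⊇ FOLLOW(S) ⊇ {$,a,b,c,d}; new: +{$,a,b,c,d}
  S→d A: FOLLOW(A) ⊇ FOLLOW(S) ⊇ {$,a,b,c,d}; new: +{$,a,b,c,d}
  S→d B: FOLLOW(B) ⊇ FOLLOW(S) ⊇ {$,a,b,c,d}; new: +{$,a,b,c,d}
  S: {$,a,b,c,d}  A: {$,a,b,c,d}  B: {$,a,b,c,d}  C: {$,a,b,c,d}
[2] done
  S: {$,a,b,c,d}  A: {$,a,b,c,d}  B: {$,a,b,c,d}  C: {$,a,b,c,d}

FOLLOW(S) = ["$", "a", "b", "c", "d"]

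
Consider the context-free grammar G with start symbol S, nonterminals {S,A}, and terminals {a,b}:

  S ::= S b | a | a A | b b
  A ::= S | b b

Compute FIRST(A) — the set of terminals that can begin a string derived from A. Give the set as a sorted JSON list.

Compute FIRST by fixpoint:
round 1:
  A via A→b b: +{b}
  S via S→a: +{a}
  S via S→b b: +{b}
  FIRST[S]={a,b}  FIRST[A]={b}
round 2:
  A via A→S: +{a}
  FIRST[S]={a,b}  FIRST[A]={a,b}
round 3: (stable)
  FIRST[S]={a,b}  FIRST[A]={a,b}

FIRST(A) = ["a", "b"]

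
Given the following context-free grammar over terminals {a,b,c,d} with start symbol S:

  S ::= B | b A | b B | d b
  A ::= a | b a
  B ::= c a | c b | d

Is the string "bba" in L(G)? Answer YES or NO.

CNF form of G:
  S -> T0 A | T0 B | T2 T0 | T2 T1 | T3 T0 | d
  A -> T0 T1 | a
  B -> T2 T0 | T2 T1 | d
  T0 -> b
  T1 -> a
  T2 -> c
  T3 -> d

Fill CYK table bottom-up:
  T[0,0] 'b' = {T0}  orig:{}
  T[1,1] 'b' = {T0}  orig:{}
  T[2,2] 'a' = {A,T1}  orig:{A}
  T[0,1] 'bb' = ∅
  T[1,2] 'ba' = {A,S}
  T[0,2] 'bba' = {S}

S ∈ T[0,2] ⇒ YES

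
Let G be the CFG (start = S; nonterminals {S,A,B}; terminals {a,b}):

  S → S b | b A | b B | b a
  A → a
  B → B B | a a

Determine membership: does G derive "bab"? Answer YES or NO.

Convert to CNF:
  S -> S T1 | T1 A | T1 B | T1 T0
  A -> a
  B -> B B | T0 T0
  T0 -> a
  T1 -> b

CYK fill:
  T[0,0] 'b' = {T1}  orig:{}
  T[1,1] 'a' = {A,T0}  orig:{A}
  T[2,2] 'b' = {T1}  orig:{}
  T[0,1] 'ba' = {S}
  T[1,2] 'ab' = ∅
  T[0,2] 'bab' = {S}

S ∈ T[0,2] ⇒ YES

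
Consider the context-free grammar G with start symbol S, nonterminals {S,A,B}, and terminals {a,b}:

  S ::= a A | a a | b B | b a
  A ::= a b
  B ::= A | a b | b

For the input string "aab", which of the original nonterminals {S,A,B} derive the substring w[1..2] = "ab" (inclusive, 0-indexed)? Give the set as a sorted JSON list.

Convert to CNF:
  S -> T0 A | T0 T0 | T1 B | T1 T0
  A -> T0 T1
  B -> T0 T1 | b
  T0 -> a
  T1 -> b

CYK table (by increasing span) (cells [i..j] with 1 ≤ i ≤ j ≤ 2 only):
  T[1,1] 'a' = {T0}  orig:{}
  T[2,2] 'b' = {B,T1}  orig:{B}
  T[1,2] 'ab' = {A,B}

Original NTs in T[1,2] deriving "ab": ["A", "B"]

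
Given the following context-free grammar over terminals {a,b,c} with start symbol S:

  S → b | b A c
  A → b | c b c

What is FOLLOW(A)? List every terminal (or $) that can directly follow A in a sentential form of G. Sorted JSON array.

Compute FIRST by fixpoint:
round 1:
  A via A→b: +{b}
  A via A→c b c: +{c}
  S via S→b: +{b}
  FIRST(S)={b}  FIRST(A)={b,c}
round 2: (stable)
  FIRST(S)={b}  FIRST(A)={b,c}

FOLLOW sets:
seed FOLLOW(S) with $
round 1:
  S→b A c: FOLLOW(A) ⊇ FIRST(c) = {c}; new: +{c}
  FOLLOW(S)={$}  FOLLOW(A)={c}
round 2: (stable)
  FOLLOW(S)={$}  FOLLOW(A)={c}

FOLLOW(A) = ["c"]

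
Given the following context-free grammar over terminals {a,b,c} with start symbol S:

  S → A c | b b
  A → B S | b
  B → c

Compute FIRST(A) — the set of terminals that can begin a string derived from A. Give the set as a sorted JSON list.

Compute FIRST by fixpoint:
[1]
  A via A→b: +{b}
  B via B→c: +{c}
  S via S→A c: +{b}
  FIRST[S]={b}  FIRST[A]={b}  FIRST[B]={c}
[2]
  A via A→B S: +{c}
  S via S→A c: +{c}
  FIRST[S]={b,c}  FIRST[A]={b,c}  FIRST[B]={c}
[3] (stable)
  FIRST[S]={b,c}  FIRST[A]={b,c}  FIRST[B]={c}

FIRST(A) = ["b", "c"]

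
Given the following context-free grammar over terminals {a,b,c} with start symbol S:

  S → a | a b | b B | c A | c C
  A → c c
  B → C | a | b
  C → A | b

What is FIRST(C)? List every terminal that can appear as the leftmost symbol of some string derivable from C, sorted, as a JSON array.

FIRST sets, iterate to fixpoint:
round 1:
  A via A→c c: +{c}
  B via B→a: +{a}
  B via B→b: +{b}
  C via C→A: +{c}
  C via C→b: +{b}
  S via S→a: +{a}
  S via S→b B: +{b}
  S via S→c A: +{c}
  FIRST(S)={a,b,c}  FIRST(A)={c}  FIRST(B)={a,b}  FIRST(C)={b,c}
round 2:
  B via B→C: +{c}
  FIRST(S)={a,b,c}  FIRST(A)={c}  FIRST(B)={a,b,c}  FIRST(C)={b,c}
round 3: (no change)
  FIRST(S)={a,b,c}  FIRST(A)={c}  FIRST(B)={a,b,c}  FIRST(C)={b,c}

FIRST(C) = ["b", "c"]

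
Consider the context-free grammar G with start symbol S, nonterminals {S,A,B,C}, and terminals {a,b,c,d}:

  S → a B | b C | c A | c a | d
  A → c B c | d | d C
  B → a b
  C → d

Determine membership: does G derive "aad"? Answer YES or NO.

CNF form of G:
  S -> T0 A | T0 T2 | T2 B | T3 C | d
  A -> T0 X4 | T1 C | d
  B -> T2 T3
  C -> d
  T0 -> c
  T1 -> d
  T2 -> a
  T3 -> b
  X4 -> B T0

CYK fill:
  cell(0,0) a: {T2}  orig:{}
  cell(1,1) a: {T2}  orig:{}
  cell(2,2) d: {A,C,S,T1}  orig:{A,C,S}
  cell(0,1) aa: ∅
  cell(1,2) ad: ∅
  cell(0,2) aad: ∅

S ∉ T[0,2] ⇒ NO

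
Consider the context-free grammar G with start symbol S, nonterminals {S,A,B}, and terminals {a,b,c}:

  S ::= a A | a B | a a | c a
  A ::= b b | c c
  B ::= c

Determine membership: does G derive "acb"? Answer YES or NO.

Convert to CNF:
  S -> T1 T2 | T2 A | T2 B | T2 T2
  A -> T0 T0 | T1 T1
  B -> c
  T0 -> b
  T1 -> c
  T2 -> a

CYK table (by increasing span):
  cell(0,0) a: {T2}  orig:{}
  cell(1,1) c: {B,T1}  orig:{B}
  cell(2,2) b: {T0}  orig:{}
  cell(0,1) ac: {S}
  cell(1,2) cb: ∅
  cell(0,2) acb: ∅

S ∉ T[0,2] ⇒ NO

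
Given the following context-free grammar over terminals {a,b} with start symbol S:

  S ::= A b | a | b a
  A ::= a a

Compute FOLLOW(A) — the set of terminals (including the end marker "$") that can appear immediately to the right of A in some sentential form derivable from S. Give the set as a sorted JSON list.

Compute FIRST by fixpoint:
pass 1:
  A via A→a a: +{a}
  S via S→A b: +{a}
  S via S→b a: +{b}
  S: {a,b}  A: {a}
pass 2: (no change)
  S: {a,b}  A: {a}

FOLLOW iteration:
FOLLOW(S) := {$}
[1]
  S→A b: FOLLOW(A) ⊇ FIRST(b) = {b}; new: +{b}
  S: {$}  A: {b}
[2] (stable)
  S: {$}  A: {b}

FOLLOW(A) = ["b"]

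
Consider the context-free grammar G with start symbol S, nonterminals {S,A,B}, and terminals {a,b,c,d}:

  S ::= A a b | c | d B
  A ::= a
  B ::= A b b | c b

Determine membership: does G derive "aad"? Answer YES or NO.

CNF form of G:
  S -> A X5 | T3 B | c
  A -> a
  B -> A X4 | T1 T0
  T0 -> b
  T1 -> c
  T2 -> a
  T3 -> d
  X4 -> T0 T0
  X5 -> T2 T0

CYK fill:
  cell(0,0) a: {A,T2}  orig:{A}
  cell(1,1) a: {A,T2}  orig:{A}
  cell(2,2) d: {T3}  orig:{}
  cell(0,1) aa: ∅
  cell(1,2) ad: ∅
  cell(0,2) aad: ∅

S ∉ T[0,2] ⇒ NO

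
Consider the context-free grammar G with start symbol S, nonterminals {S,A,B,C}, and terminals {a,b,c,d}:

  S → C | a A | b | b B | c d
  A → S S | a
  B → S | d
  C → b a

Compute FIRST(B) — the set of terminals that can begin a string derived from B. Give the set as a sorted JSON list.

FIRST iteration:
iter 1:
  A via A→a: +{a}
  B via B→d: +{d}
  C via C→b a: +{b}
  S via S→C: +{b}
  S via S→a A: +{a}
  S via S→c d: +{c}
  FIRST[S]={a,b,c}  FIRST[A]={a}  FIRST[B]={d}  FIRST[C]={b}
iter 2:
  A via A→S S: +{b,c}
  B via B→S: +{a,b,c}
  FIRST[S]={a,b,c}  FIRST[A]={a,b,c}  FIRST[B]={a,b,c,d}  FIRST[C]={b}
iter 3: done
  FIRST[S]={a,b,c}  FIRST[A]={a,b,c}  FIRST[B]={a,b,c,d}  FIRST[C]={b}

FIRST(B) = ["a", "b", "c", "d"]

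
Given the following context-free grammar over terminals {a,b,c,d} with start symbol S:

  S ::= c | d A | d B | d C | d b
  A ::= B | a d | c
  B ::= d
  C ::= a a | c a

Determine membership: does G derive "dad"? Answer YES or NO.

Convert to CNF:
  S -> T1 A | T1 B | T1 C | T1 T3 | c
  A -> T0 T1 | c | d
  B -> d
  C -> T0 T0 | T2 T0
  T0 -> a
  T1 -> d
  T2 -> c
  T3 -> b

Fill CYK table bottom-up:
  [0..0]={A,B,T1}  "d"  orig:{A,B}
  [1..1]={T0}  "a"  orig:{}
  [2..2]={A,B,T1}  "d"  orig:{A,B}
  [0..1]=∅  "da"
  [1..2]={A}  "ad"
  [0..2]={S}  "dad"

S ∈ T[0,2] ⇒ YES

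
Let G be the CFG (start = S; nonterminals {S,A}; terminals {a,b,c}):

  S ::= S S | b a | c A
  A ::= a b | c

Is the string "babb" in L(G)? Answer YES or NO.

Convert to CNF:
  S -> S S | T1 T0 | T2 A
  A -> T0 T1 | c
  T0 -> a
  T1 -> b
  T2 -> c

CYK fill:
  cell(0,0) b: {T1}  orig:{}
  cell(1,1) a: {T0}  orig:{}
  cell(2,2) b: {T1}  orig:{}
  cell(3,3) b: {T1}  orig:{}
  cell(0,1) ba: {S}
  cell(1,2) ab: {A}
  cell(2,3) bb: ∅
  cell(0,2) bab: ∅
  cell(1,3) abb: ∅
  cell(0,3) babb: ∅

S ∉ T[0,3] ⇒ NO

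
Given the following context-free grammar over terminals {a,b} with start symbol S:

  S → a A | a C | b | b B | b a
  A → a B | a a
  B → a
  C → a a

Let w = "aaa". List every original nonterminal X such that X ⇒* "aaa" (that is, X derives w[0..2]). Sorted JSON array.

Convert to CNF:
  S -> T0 A | T0 C | T1 B | T1 T0 | b
  A -> T0 B | T0 T0
  B -> a
  C -> T0 T0
  T0 -> a
  T1 -> b

Fill CYK table bottom-up — only the sub-triangle for w[0..2]:
  cell(0,0) a: {B,T0}  orig:{B}
  cell(1,1) a: {B,T0}  orig:{B}
  cell(2,2) a: {B,T0}  orig:{B}
  cell(0,1) aa: {A,C}
  cell(1,2) aa: {A,C}
  cell(0,2) aaa: {S}

Original NTs in T[0,2] deriving "aaa": ["S"]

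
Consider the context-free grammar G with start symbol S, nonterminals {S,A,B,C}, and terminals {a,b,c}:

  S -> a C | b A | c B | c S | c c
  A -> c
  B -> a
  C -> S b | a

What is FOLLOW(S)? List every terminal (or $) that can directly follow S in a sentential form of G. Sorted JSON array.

FIRST sets, iterate to fixpoint:
iter 1:
  A via A→c: +{c}
  B via B→a: +{a}
  C via C→a: +{a}
  S via S→a C: +{a}
  S via S→b A: +{b}
  S via S→c B: +{c}
  FIRST(S)={a,b,c}  FIRST(A)={c}  FIRST(B)={a}  FIRST(C)={a}
iter 2:
  C via C→S b: +{b,c}
  FIRST(S)={a,b,c}  FIRST(A)={c}  FIRST(B)={a}  FIRST(C)={a,b,c}
iter 3: — fixpoint
  FIRST(S)={a,b,c}  FIRST(A)={c}  FIRST(B)={a}  FIRST(C)={a,b,c}

FOLLOW sets:
initialize: $ ∈ FOLLOW(S)
iter 1:
  C→S b: FOLLOW(S) ⊇ FIRST(b) = {b}; new: +{b}
  S→a C: FOLLOW(C) ⊇ FOLLOW(S) ⊇ {$,b}; new: +{$,b}
  S→b A: FOLLOW(A) ⊇ FOLLOW(S) ⊇ {$,b}; new: +{$,b}
  S→c B: FOLLOW(B) ⊇ FOLLOW(S) ⊇ {$,b}; new: +{$,b}
  FOLLOW[S]={$,b}  FOLLOW[A]={$,b}  FOLLOW[B]={$,b}  FOLLOW[C]={$,b}
iter 2: done
  FOLLOW[S]={$,b}  FOLLOW[A]={$,b}  FOLLOW[B]={$,b}  FOLLOW[C]={$,b}

FOLLOW(S) = ["$", "b"]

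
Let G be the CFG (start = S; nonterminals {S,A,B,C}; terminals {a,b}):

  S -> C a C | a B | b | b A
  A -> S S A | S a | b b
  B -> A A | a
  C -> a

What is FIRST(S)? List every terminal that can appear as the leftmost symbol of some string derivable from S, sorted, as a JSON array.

Compute FIRST by fixpoint:
round 1:
  A via A→b b: +{b}
  B via B→A A: +{b}
  B via B→a: +{a}
  C via C→a: +{a}
  S via S→C a C: +{a}
  S via S→b: +{b}
  FIRST(S)={a,b}  FIRST(A)={b}  FIRST(B)={a,b}  FIRST(C)={a}
round 2:
  A via A→S S A: +{a}
  FIRST(S)={a,b}  FIRST(A)={a,b}  FIRST(B)={a,b}  FIRST(C)={a}
round 3: (stable)
  FIRST(S)={a,b}  FIRST(A)={a,b}  FIRST(B)={a,b}  FIRST(C)={a}

FIRST(S) = ["a", "b"]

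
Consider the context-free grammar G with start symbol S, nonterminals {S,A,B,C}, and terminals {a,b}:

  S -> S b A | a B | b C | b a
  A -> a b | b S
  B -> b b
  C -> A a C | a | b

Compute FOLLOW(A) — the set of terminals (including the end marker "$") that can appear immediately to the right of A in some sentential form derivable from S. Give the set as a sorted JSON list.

Compute FIRST by fixpoint:
iter 1:
  A via A→a b: +{a}
  A via A→b S: +{b}
  B via B→b b: +{b}
  C via C→A a C: +{a,b}
  S via S→a B: +{a}
  S via S→b C: +{b}
  S: {a,b}  A: {a,b}  B: {b}  C: {a,b}
iter 2: (stable)
  S: {a,b}  A: {a,b}  B: {b}  C: {a,b}

FOLLOW iteration:
FOLLOW(S) := {$}
[1]
  C→A a C: FOLLOW(A) ⊇ FIRST(a) = {a}; new: +{a}
  S→S b A: FOLLOW(S) ⊇ FIRST(b) = {b}; new: +{b}
  S→S b A: FOLLOW(A) ⊇ FOLLOW(S) ⊇ {$,b}; new: +{$,b}
  S→a B: FOLLOW(B) ⊇ FOLLOW(S) ⊇ {$,b}; new: +{$,b}
  S→b C: FOLLOW(C) ⊇ FOLLOW(S) ⊇ {$,b}; new: +{$,b}
  S: {$,b}  A: {$,a,b}  B: {$,b}  C: {$,b}
[2]
  A→b S: FOLLOW(S) ⊇ FOLLOW(A) ⊇ {$,a,b}; new: +{a}
  S→a B: FOLLOW(B) ⊇ FOLLOW(S) ⊇ {$,a,b}; new: +{a}
  S→b C: FOLLOW(C) ⊇ FOLLOW(S) ⊇ {$,a,b}; new: +{a}
  S: {$,a,b}  A: {$,a,b}  B: {$,a,b}  C: {$,a,b}
[3] done
  S: {$,a,b}  A: {$,a,b}  B: {$,a,b}  C: {$,a,b}

FOLLOW(A) = ["$", "a", "b"]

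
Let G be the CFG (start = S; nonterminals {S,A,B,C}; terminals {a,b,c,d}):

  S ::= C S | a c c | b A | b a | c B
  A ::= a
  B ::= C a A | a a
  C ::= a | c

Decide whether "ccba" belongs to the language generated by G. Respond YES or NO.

CNF form of G:
  S -> C S | T0 X4 | T1 B | T2 A | T2 T0
  A -> a
  B -> C X3 | T0 T0
  C -> a | c
  T0 -> a
  T1 -> c
  T2 -> b
  X3 -> T0 A
  X4 -> T1 T1

CYK table (by increasing span):
  T[0,0] 'c' = {C,T1}  orig:{C}
  T[1,1] 'c' = {C,T1}  orig:{C}
  T[2,2] 'b' = {T2}  orig:{}
  T[3,3] 'a' = {A,C,T0}  orig:{A,C}
  T[0,1] 'cc' = {X4}  orig:{}
  T[1,2] 'cb' = ∅
  T[2,3] 'ba' = {S}
  T[0,2] 'ccb' = ∅
  T[1,3] 'cba' = {S}
  T[0,3] 'ccba' = {S}

S ∈ T[0,3] ⇒ YES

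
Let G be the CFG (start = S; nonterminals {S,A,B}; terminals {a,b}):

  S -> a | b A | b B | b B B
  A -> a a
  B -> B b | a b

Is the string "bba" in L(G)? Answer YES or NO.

Convert to CNF:
  S -> T1 A | T1 B | T1 X2 | a
  A -> T0 T0
  B -> B T1 | T0 T1
  T0 -> a
  T1 -> b
  X2 -> B B

Fill CYK table bottom-up:
  cell(0,0) b: {T1}  orig:{}
  cell(1,1) b: {T1}  orig:{}
  cell(2,2) a: {S,T0}  orig:{S}
  cell(0,1) bb: ∅
  cell(1,2) ba: ∅
  cell(0,2) bba: ∅

S ∉ T[0,2] ⇒ NO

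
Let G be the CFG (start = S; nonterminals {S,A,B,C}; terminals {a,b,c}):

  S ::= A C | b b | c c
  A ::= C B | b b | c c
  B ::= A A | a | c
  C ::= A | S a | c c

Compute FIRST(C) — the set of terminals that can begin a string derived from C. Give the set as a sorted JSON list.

FIRST iteration:
round 1:
  A via A→b b: +{b}
  A via A→c c: +{c}
  B via B→A A: +{b,c}
  B via B→a: +{a}
  C via C→A: +{b,c}
  S via S→A C: +{b,c}
  FIRST[S]={b,c}  FIRST[A]={b,c}  FIRST[B]={a,b,c}  FIRST[C]={b,c}
round 2: (no change)
  FIRST[S]={b,c}  FIRST[A]={b,c}  FIRST[B]={a,b,c}  FIRST[C]={b,c}

FIRST(C) = ["b", "c"]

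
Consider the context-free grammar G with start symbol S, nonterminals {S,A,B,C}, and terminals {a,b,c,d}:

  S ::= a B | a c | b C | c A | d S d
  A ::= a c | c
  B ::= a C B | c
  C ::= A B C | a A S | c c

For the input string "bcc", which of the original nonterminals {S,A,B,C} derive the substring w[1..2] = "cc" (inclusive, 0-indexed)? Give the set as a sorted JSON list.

CNF form of G:
  S -> T0 B | T0 T1 | T1 A | T2 C | T3 X7
  A -> T0 T1 | c
  B -> T0 X4 | c
  C -> A X5 | T0 X6 | T1 T1
  T0 -> a
  T1 -> c
  T2 -> b
  T3 -> d
  X4 -> C B
  X5 -> B C
  X6 -> A S
  X7 -> S T3

CYK fill — only the sub-triangle for w[1..2]:
  [1..1]={A,B,T1}  "c"  orig:{A,B}
  [2..2]={A,B,T1}  "c"  orig:{A,B}
  [1..2]={C,S}  "cc"

Original NTs in T[1,2] deriving "cc": ["C", "S"]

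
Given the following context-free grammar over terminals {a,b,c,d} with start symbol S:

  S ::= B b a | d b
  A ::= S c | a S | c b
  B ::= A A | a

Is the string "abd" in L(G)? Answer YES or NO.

CNF form of G:
  S -> B X4 | T3 T2
  A -> S T0 | T0 T2 | T1 S
  B -> A A | a
  T0 -> c
  T1 -> a
  T2 -> b
  T3 -> d
  X4 -> T2 T1

CYK fill:
  cell(0,0) a: {B,T1}  orig:{B}
  cell(1,1) b: {T2}  orig:{}
  cell(2,2) d: {T3}  orig:{}
  cell(0,1) ab: ∅
  cell(1,2) bd: ∅
  cell(0,2) abd: ∅

S ∉ T[0,2] ⇒ NO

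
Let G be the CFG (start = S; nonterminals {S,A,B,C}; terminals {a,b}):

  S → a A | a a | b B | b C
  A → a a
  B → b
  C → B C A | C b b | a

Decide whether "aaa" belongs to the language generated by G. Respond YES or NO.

CNF form of G:
  S -> T0 A | T0 T0 | T1 B | T1 C
  A -> T0 T0
  B -> b
  C -> B X2 | C X3 | a
  T0 -> a
  T1 -> b
  X2 -> C A
  X3 -> T1 T1

Fill CYK table bottom-up:
  T[0,0] 'a' = {C,T0}  orig:{C}
  T[1,1] 'a' = {C,T0}  orig:{C}
  T[2,2] 'a' = {C,T0}  orig:{C}
  T[0,1] 'aa' = {A,S}
  T[1,2] 'aa' = {A,S}
  T[0,2] 'aaa' = {S,X2}  orig:{S}

S ∈ T[0,2] ⇒ YES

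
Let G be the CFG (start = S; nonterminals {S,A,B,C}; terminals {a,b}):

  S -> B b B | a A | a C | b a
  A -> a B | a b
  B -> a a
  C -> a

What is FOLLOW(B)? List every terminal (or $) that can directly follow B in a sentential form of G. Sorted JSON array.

FIRST sets, iterate to fixpoint:
pass 1:
  A via A→a B: +{a}
  B via B→a a: +{a}
  C via C→a: +{a}
  S via S→B b B: +{a}
  S via S→b a: +{b}
  FIRST[S]={a,b}  FIRST[A]={a}  FIRST[B]={a}  FIRST[C]={a}
pass 2: (no change)
  FIRST[S]={a,b}  FIRST[A]={a}  FIRST[B]={a}  FIRST[C]={a}

FOLLOW iteration:
FOLLOW(S) := {$}
iter 1:
  S→B b B: FOLLOW(B) ⊇ FIRST(b) = {b}; new: +{b}
  S→B b B: FOLLOW(B) ⊇ FOLLOW(S) ⊇ {$}; new: +{$}
  S→a A: FOLLOW(A) ⊇ FOLLOW(S) ⊇ {$}; new: +{$}
  S→a C: FOLLOW(C) ⊇ FOLLOW(S) ⊇ {$}; new: +{$}
  FOLLOW(S)={$}  FOLLOW(A)={$}  FOLLOW(B)={$,b}  FOLLOW(C)={$}
iter 2: — fixpoint
  FOLLOW(S)={$}  FOLLOW(A)={$}  FOLLOW(B)={$,b}  FOLLOW(C)={$}

FOLLOW(B) = ["$", "b"]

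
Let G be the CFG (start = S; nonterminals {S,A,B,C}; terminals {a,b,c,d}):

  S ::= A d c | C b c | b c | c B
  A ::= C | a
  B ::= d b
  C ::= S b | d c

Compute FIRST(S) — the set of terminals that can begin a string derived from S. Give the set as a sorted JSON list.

FIRST iteration:
[1]
  A via A→a: +{a}
  B via B→d b: +{d}
  C via C→d c: +{d}
  S via S→A d c: +{a}
  S via S→C b c: +{d}
  S via S→b c: +{b}
  S via S→c B: +{c}
  S: {a,b,c,d}  A: {a}  B: {d}  C: {d}
[2]
  A via A→C: +{d}
  C via C→S b: +{a,b,c}
  S: {a,b,c,d}  A: {a,d}  B: {d}  C: {a,b,c,d}
[3]
  A via A→C: +{b,c}
  S: {a,b,c,d}  A: {a,b,c,d}  B: {d}  C: {a,b,c,d}
[4] (stable)
  S: {a,b,c,d}  A: {a,b,c,d}  B: {d}  C: {a,b,c,d}

FIRST(S) = ["a", "b", "c", "d"]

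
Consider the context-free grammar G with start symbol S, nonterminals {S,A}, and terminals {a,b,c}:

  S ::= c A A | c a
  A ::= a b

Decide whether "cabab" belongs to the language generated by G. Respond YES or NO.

Convert to CNF:
  S -> T2 T0 | T2 X3
  A -> T0 T1
  T0 -> a
  T1 -> b
  T2 -> c
  X3 -> A A

CYK table (by increasing span):
  T[0,0] 'c' = {T2}  orig:{}
  T[1,1] 'a' = {T0}  orig:{}
  T[2,2] 'b' = {T1}  orig:{}
  T[3,3] 'a' = {T0}  orig:{}
  T[4,4] 'b' = {T1}  orig:{}
  T[0,1] 'ca' = {S}
  T[1,2] 'ab' = {A}
  T[2,3] 'ba' = ∅
  T[3,4] 'ab' = {A}
  T[0,2] 'cab' = ∅
  T[1,3] 'aba' = ∅
  T[2,4] 'bab' = ∅
  T[0,3] 'caba' = ∅
  T[1,4] 'abab' = {X3}  orig:{}
  T[0,4] 'cabab' = {S}

S ∈ T[0,4] ⇒ YES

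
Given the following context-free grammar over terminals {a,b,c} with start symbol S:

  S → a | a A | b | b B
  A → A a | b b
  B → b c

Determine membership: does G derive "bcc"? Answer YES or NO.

CNF form of G:
  S -> T0 A | T1 B | a | b
  A -> A T0 | T1 T1
  B -> T1 T2
  T0 -> a
  T1 -> b
  T2 -> c

CYK fill:
  T[0,0] 'b' = {S,T1}  orig:{S}
  T[1,1] 'c' = {T2}  orig:{}
  T[2,2] 'c' = {T2}  orig:{}
  T[0,1] 'bc' = {B}
  T[1,2] 'cc' = ∅
  T[0,2] 'bcc' = ∅

S ∉ T[0,2] ⇒ NO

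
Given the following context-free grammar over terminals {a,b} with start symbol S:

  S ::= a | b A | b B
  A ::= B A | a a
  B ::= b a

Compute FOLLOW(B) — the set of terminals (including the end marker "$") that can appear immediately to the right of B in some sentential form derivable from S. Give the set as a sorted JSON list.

FIRST sets, iterate to fixpoint:
round 1:
  A via A→a a: +{a}
  B via B→b a: +{b}
  S via S→a: +{a}
  S via S→b A: +{b}
  S: {a,b}  A: {a}  B: {b}
round 2:
  A via A→B A: +{b}
  S: {a,b}  A: {a,b}  B: {b}
round 3: (no change)
  S: {a,b}  A: {a,b}  B: {b}

FOLLOW iteration:
seed FOLLOW(S) with $
iter 1:
  A→B A: FOLLOW(B) ⊇ FIRST(A) = {a,b}; new: +{a,b}
  S→b A: FOLLOW(A) ⊇ FOLLOW(S) ⊇ {$}; new: +{$}
  S→b B: FOLLOW(B) ⊇ FOLLOW(S) ⊇ {$}; new: +{$}
  S: {$}  A: {$}  B: {$,a,b}
iter 2: done
  S: {$}  A: {$}  B: {$,a,b}

FOLLOW(B) = ["$", "a", "b"]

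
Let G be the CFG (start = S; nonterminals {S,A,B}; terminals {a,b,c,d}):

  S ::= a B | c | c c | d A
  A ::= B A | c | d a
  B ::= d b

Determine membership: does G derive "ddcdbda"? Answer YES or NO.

CNF form of G:
  S -> T0 A | T1 B | T3 T3 | c
  A -> B A | T0 T1 | c
  B -> T0 T2
  T0 -> d
  T1 -> a
  T2 -> b
  T3 -> c

CYK table (by increasing span):
  [0..0]={T0}  "d"  orig:{}
  [1..1]={T0}  "d"  orig:{}
  [2..2]={A,S,T3}  "c"  orig:{A,S}
  [3..3]={T0}  "d"  orig:{}
  [4..4]={T2}  "b"  orig:{}
  [5..5]={T0}  "d"  orig:{}
  [6..6]={T1}  "a"  orig:{}
  [0..1]=∅  "dd"
  [1..2]={S}  "dc"
  [2..3]=∅  "cd"
  [3..4]={B}  "db"
  [4..5]=∅  "bd"
  [5..6]={A}  "da"
  [0..2]=∅  "ddc"
  [1..3]=∅  "dcd"
  [2..4]=∅  "cdb"
  [3..5]=∅  "dbd"
  [4..6]=∅  "bda"
  [0..3]=∅  "ddcd"
  [1..4]=∅  "dcdb"
  [2..5]=∅  "cdbd"
  [3..6]={A}  "dbda"
  [0..4]=∅  "ddcdb"
  [1..5]=∅  "dcdbd"
  [2..6]=∅  "cdbda"
  [0..5]=∅  "ddcdbd"
  [1..6]=∅  "dcdbda"
  [0..6]=∅  "ddcdbda"

S ∉ T[0,6] ⇒ NO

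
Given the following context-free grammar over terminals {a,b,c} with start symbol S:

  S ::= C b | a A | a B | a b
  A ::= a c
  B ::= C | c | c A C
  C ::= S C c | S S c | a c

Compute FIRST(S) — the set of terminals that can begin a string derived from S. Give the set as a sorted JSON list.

Compute FIRST by fixpoint:
[1]
  A via A→a c: +{a}
  B via B→c: +{c}
  C via C→a c: +{a}
  S via S→C b: +{a}
  FIRST[S]={a}  FIRST[A]={a}  FIRST[B]={c}  FIRST[C]={a}
[2]
  B via B→C: +{a}
  FIRST[S]={a}  FIRST[A]={a}  FIRST[B]={a,c}  FIRST[C]={a}
[3] (no change)
  FIRST[S]={a}  FIRST[A]={a}  FIRST[B]={a,c}  FIRST[C]={a}

FIRST(S) = ["a"]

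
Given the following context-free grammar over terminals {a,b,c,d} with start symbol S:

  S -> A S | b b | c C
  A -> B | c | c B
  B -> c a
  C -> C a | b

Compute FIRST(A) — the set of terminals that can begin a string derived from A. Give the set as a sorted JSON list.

FIRST iteration:
[1]
  A via A→c: +{c}
  B via B→c a: +{c}
  C via C→b: +{b}
  S via S→A S: +{c}
  S via S→b b: +{b}
  FIRST[S]={b,c}  FIRST[A]={c}  FIRST[B]={c}  FIRST[C]={b}
[2] — fixpoint
  FIRST[S]={b,c}  FIRST[A]={c}  FIRST[B]={c}  FIRST[C]={b}

FIRST(A) = ["c"]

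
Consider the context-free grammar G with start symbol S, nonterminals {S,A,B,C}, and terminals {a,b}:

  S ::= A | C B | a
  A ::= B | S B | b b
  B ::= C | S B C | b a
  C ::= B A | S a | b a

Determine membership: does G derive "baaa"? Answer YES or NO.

Convert to CNF:
  S -> B A | C B | S B | S T0 | S X4 | T1 T0 | T1 T1 | a
  A -> B A | S B | S T0 | S X2 | T1 T0 | T1 T1
  B -> B A | S T0 | S X3 | T1 T0
  C -> B A | S T0 | T1 T0
  T0 -> a
  T1 -> b
  X2 -> B C
  X3 -> B C
  X4 -> B C

Fill CYK table bottom-up:
  T[0,0] 'b' = {T1}  orig:{}
  T[1,1] 'a' = {S,T0}  orig:{S}
  T[2,2] 'a' = {S,T0}  orig:{S}
  T[3,3] 'a' = {S,T0}  orig:{S}
  T[0,1] 'ba' = {A,B,C,S}
  T[1,2] 'aa' = {A,B,C,S}
  T[2,3] 'aa' = {A,B,C,S}
  T[0,2] 'baa' = {A,B,C,S}
  T[1,3] 'aaa' = {A,B,C,S}
  T[0,3] 'baaa' = {A,B,C,S,X2,X3,X4}  orig:{A,B,C,S}

S ∈ T[0,3] ⇒ YES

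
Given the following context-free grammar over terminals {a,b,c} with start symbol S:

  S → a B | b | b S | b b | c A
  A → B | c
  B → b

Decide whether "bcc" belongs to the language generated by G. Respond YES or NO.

CNF form of G:
  S -> T0 B | T1 S | T1 T1 | T2 A | b
  A -> b | c
  B -> b
  T0 -> a
  T1 -> b
  T2 -> c

Fill CYK table bottom-up:
  T[0,0] 'b' = {A,B,S,T1}  orig:{A,B,S}
  T[1,1] 'c' = {A,T2}  orig:{A}
  T[2,2] 'c' = {A,T2}  orig:{A}
  T[0,1] 'bc' = ∅
  T[1,2] 'cc' = {S}
  T[0,2] 'bcc' = {S}

S ∈ T[0,2] ⇒ YES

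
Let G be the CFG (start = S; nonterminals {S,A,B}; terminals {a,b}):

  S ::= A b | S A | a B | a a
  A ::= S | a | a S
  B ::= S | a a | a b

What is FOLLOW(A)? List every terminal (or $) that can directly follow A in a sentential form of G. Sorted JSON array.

FIRST sets, iterate to fixpoint:
round 1:
  A via A→a: +{a}
  B via B→a a: +{a}
  S via S→A b: +{a}
  FIRST[S]={a}  FIRST[A]={a}  FIRST[B]={a}
round 2: — fixpoint
  FIRST[S]={a}  FIRST[A]={a}  FIRST[B]={a}

FOLLOW sets:
FOLLOW(S) := {$}
pass 1:
  S→A b: FOLLOW(A) ⊇ FIRST(b) = {b}; new: +{b}
  S→S A: FOLLOW(S) ⊇ FIRST(A) = {a}; new: +{a}
  S→S A: FOLLOW(A) ⊇ FOLLOW(S) ⊇ {$,a}; new: +{$,a}
  S→a B: FOLLOW(B) ⊇ FOLLOW(S) ⊇ {$,a}; new: +{$,a}
  FOLLOW[S]={$,a}  FOLLOW[A]={$,a,b}  FOLLOW[B]={$,a}
pass 2:
  A→S: FOLLOW(S) ⊇ FOLLOW(A) ⊇ {$,a,b}; new: +{b}
  S→a B: FOLLOW(B) ⊇ FOLLOW(S) ⊇ {$,a,b}; new: +{b}
  FOLLOW[S]={$,a,b}  FOLLOW[A]={$,a,b}  FOLLOW[B]={$,a,b}
pass 3: done
  FOLLOW[S]={$,a,b}  FOLLOW[A]={$,a,b}  FOLLOW[B]={$,a,b}

FOLLOW(A) = ["$", "a", "b"]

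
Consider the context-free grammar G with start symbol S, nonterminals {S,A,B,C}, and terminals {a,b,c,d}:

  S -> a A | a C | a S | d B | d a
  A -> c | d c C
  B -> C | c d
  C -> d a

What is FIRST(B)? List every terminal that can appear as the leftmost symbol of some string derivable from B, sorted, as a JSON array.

FIRST sets, iterate to fixpoint:
pass 1:
  A via A→c: +{c}
  A via A→d c C: +{d}
  B via B→c d: +{c}
  C via C→d a: +{d}
  S via S→a A: +{a}
  S via S→d B: +{d}
  S: {a,d}  A: {c,d}  B: {c}  C: {d}
pass 2:
  B via B→C: +{d}
  S: {a,d}  A: {c,d}  B: {c,d}  C: {d}
pass 3: (no change)
  S: {a,d}  A: {c,d}  B: {c,d}  C: {d}

FIRST(B) = ["c", "d"]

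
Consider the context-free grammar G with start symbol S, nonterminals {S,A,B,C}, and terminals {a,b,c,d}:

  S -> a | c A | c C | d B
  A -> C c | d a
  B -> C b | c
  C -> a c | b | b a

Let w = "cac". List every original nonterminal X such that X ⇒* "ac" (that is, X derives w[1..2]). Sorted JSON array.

CNF form of G:
  S -> T0 A | T0 C | T1 B | a
  A -> C T0 | T1 T2
  B -> C T3 | c
  C -> T2 T0 | T3 T2 | b
  T0 -> c
  T1 -> d
  T2 -> a
  T3 -> b

Fill CYK table bottom-up, restricted to cells inside w[1..2]:
  T[1,1] 'a' = {S,T2}  orig:{S}
  T[2,2] 'c' = {B,T0}  orig:{B}
  T[1,2] 'ac' = {C}

Original NTs in T[1,2] deriving "ac": ["C"]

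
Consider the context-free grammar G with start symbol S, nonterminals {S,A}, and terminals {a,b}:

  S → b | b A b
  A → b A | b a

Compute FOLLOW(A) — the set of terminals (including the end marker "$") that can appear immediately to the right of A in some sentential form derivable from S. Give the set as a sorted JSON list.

FIRST sets, iterate to fixpoint:
pass 1:
  A via A→b A: +{b}
  S via S→b: +{b}
  S: {b}  A: {b}
pass 2: — fixpoint
  S: {b}  A: {b}

FOLLOW iteration:
initialize: $ ∈ FOLLOW(S)
pass 1:
  S→b A b: FOLLOW(A) ⊇ FIRST(b) = {b}; new: +{b}
  FOLLOW(S)={$}  FOLLOW(A)={b}
pass 2: (stable)
  FOLLOW(S)={$}  FOLLOW(A)={b}

FOLLOW(A) = ["b"]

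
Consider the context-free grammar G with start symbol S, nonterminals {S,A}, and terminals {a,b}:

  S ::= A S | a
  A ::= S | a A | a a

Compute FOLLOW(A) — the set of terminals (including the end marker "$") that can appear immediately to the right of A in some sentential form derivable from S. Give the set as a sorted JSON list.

Compute FIRST by fixpoint:
iter 1:
  A via A→a A: +{a}
  S via S→A S: +{a}
  S: {a}  A: {a}
iter 2: (stable)
  S: {a}  A: {a}

FOLLOW sets:
FOLLOW(S) := {$}
[1]
  S→A S: FOLLOW(A) ⊇ FIRST(S) = {a}; new: +{a}
  S: {$}  A: {a}
[2]
  A→S: FOLLOW(S) ⊇ FOLLOW(A) ⊇ {a}; new: +{a}
  S: {$,a}  A: {a}
[3] — fixpoint
  S: {$,a}  A: {a}

FOLLOW(A) = ["a"]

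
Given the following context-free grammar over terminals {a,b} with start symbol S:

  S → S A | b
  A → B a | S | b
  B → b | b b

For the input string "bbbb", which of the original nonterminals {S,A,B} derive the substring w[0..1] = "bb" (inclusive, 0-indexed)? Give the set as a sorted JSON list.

Convert to CNF:
  S -> S A | b
  A -> B T0 | S A | b
  B -> T1 T1 | b
  T0 -> a
  T1 -> b

CYK fill (cells [i..j] with 0 ≤ i ≤ j ≤ 1 only):
  cell(0,0) b: {A,B,S,T1}  orig:{A,B,S}
  cell(1,1) b: {A,B,S,T1}  orig:{A,B,S}
  cell(0,1) bb: {A,B,S}

Original NTs in T[0,1] deriving "bb": ["A", "B", "S"]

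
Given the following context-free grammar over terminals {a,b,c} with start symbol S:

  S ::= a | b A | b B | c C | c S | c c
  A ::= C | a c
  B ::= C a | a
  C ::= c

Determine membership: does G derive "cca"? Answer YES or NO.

Convert to CNF:
  S -> T1 C | T1 S | T1 T1 | T2 A | T2 B | a
  A -> T0 T1 | c
  B -> C T0 | a
  C -> c
  T0 -> a
  T1 -> c
  T2 -> b

CYK table (by increasing span):
  T[0,0] 'c' = {A,C,T1}  orig:{A,C}
  T[1,1] 'c' = {A,C,T1}  orig:{A,C}
  T[2,2] 'a' = {B,S,T0}  orig:{B,S}
  T[0,1] 'cc' = {S}
  T[1,2] 'ca' = {B,S}
  T[0,2] 'cca' = {S}

S ∈ T[0,2] ⇒ YES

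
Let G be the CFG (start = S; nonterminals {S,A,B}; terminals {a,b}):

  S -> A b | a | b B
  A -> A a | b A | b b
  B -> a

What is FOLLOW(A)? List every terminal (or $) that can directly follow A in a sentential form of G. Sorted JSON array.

FIRST sets, iterate to fixpoint:
iter 1:
  A via A→b A: +{b}
  B via B→a: +{a}
  S via S→A b: +{b}
  S via S→a: +{a}
  FIRST[S]={a,b}  FIRST[A]={b}  FIRST[B]={a}
iter 2: (no change)
  FIRST[S]={a,b}  FIRST[A]={b}  FIRST[B]={a}

Compute FOLLOW by fixpoint:
FOLLOW(S) := {$}
pass 1:
  A→A a: FOLLOW(A) ⊇ FIRST(a) = {a}; new: +{a}
  S→A b: FOLLOW(A) ⊇ FIRST(b) = {b}; new: +{b}
  S→b B: FOLLOW(B) ⊇ FOLLOW(S) ⊇ {$}; new: +{$}
  S: {$}  A: {a,b}  B: {$}
pass 2: — fixpoint
  S: {$}  A: {a,b}  B: {$}

FOLLOW(A) = ["a", "b"]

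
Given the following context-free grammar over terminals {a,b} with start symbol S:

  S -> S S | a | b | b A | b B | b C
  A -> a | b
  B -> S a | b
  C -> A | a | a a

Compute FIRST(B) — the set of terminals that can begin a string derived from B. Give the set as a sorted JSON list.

FIRST iteration:
pass 1:
  A via A→a: +{a}
  A via A→b: +{b}
  B via B→b: +{b}
  C via C→A: +{a,b}
  S via S→a: +{a}
  S via S→b: +{b}
  S: {a,b}  A: {a,b}  B: {b}  C: {a,b}
pass 2:
  B via B→S a: +{a}
  S: {a,b}  A: {a,b}  B: {a,b}  C: {a,b}
pass 3: (no change)
  S: {a,b}  A: {a,b}  B: {a,b}  C: {a,b}

FIRST(B) = ["a", "b"]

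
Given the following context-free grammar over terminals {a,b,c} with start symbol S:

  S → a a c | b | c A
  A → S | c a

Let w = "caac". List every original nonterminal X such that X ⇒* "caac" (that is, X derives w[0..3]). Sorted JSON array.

CNF form of G:
  S -> T0 X3 | T1 A | b
  A -> T0 X2 | T1 A | T1 T0 | b
  T0 -> a
  T1 -> c
  X2 -> T0 T1
  X3 -> T0 T1

Fill CYK table bottom-up (cells [i..j] with 0 ≤ i ≤ j ≤ 3 only):
  T[0,0] 'c' = {T1}  orig:{}
  T[1,1] 'a' = {T0}  orig:{}
  T[2,2] 'a' = {T0}  orig:{}
  T[3,3] 'c' = {T1}  orig:{}
  T[0,1] 'ca' = {A}
  T[1,2] 'aa' = ∅
  T[2,3] 'ac' = {X2,X3}  orig:{}
  T[0,2] 'caa' = ∅
  T[1,3] 'aac' = {A,S}
  T[0,3] 'caac' = {A,S}

Original NTs in T[0,3] deriving "caac": ["A", "S"]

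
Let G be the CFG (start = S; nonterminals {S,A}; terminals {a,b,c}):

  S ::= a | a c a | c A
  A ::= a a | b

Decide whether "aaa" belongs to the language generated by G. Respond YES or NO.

CNF form of G:
  S -> T0 X2 | T1 A | a
  A -> T0 T0 | b
  T0 -> a
  T1 -> c
  X2 -> T1 T0

Fill CYK table bottom-up:
  [0..0]={S,T0}  "a"  orig:{S}
  [1..1]={S,T0}  "a"  orig:{S}
  [2..2]={S,T0}  "a"  orig:{S}
  [0..1]={A}  "aa"
  [1..2]={A}  "aa"
  [0..2]=∅  "aaa"

S ∉ T[0,2] ⇒ NO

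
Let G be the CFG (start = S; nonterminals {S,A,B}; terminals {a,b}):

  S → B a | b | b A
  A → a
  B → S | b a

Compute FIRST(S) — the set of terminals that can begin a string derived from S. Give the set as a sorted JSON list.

FIRST iteration:
pass 1:
  A via A→a: +{a}
  B via B→b a: +{b}
  S via S→B a: +{b}
  FIRST(S)={b}  FIRST(A)={a}  FIRST(B)={b}
pass 2: — fixpoint
  FIRST(S)={b}  FIRST(A)={a}  FIRST(B)={b}

FIRST(S) = ["b"]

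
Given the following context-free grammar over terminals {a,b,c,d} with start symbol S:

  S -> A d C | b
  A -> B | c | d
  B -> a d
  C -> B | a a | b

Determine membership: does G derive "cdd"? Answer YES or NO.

Convert to CNF:
  S -> A X2 | b
  A -> T0 T1 | c | d
  B -> T0 T1
  C -> T0 T0 | T0 T1 | b
  T0 -> a
  T1 -> d
  X2 -> T1 C

CYK fill:
  [0..0]={A}  "c"
  [1..1]={A,T1}  "d"  orig:{A}
  [2..2]={A,T1}  "d"  orig:{A}
  [0..1]=∅  "cd"
  [1..2]=∅  "dd"
  [0..2]=∅  "cdd"

S ∉ T[0,2] ⇒ NO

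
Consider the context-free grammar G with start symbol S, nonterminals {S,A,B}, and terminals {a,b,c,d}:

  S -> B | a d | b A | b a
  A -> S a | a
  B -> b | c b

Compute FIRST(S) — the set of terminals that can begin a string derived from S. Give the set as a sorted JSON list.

Compute FIRST by fixpoint:
pass 1:
  A via A→a: +{a}
  B via B→b: +{b}
  B via B→c b: +{c}
  S via S→B: +{b,c}
  S via S→a d: +{a}
  S: {a,b,c}  A: {a}  B: {b,c}
pass 2:
  A via A→S a: +{b,c}
  S: {a,b,c}  A: {a,b,c}  B: {b,c}
pass 3: — fixpoint
  S: {a,b,c}  A: {a,b,c}  B: {b,c}

FIRST(S) = ["a", "b", "c"]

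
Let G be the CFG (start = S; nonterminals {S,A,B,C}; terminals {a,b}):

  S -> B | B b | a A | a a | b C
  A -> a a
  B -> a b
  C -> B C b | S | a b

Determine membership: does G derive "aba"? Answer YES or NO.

Convert to CNF:
  S -> B T1 | T0 A | T0 T0 | T0 T1 | T1 C
  A -> T0 T0
  B -> T0 T1
  C -> B T1 | B X2 | T0 A | T0 T0 | T0 T1 | T1 C
  T0 -> a
  T1 -> b
  X2 -> C T1

CYK table (by increasing span):
  cell(0,0) a: {T0}  orig:{}
  cell(1,1) b: {T1}  orig:{}
  cell(2,2) a: {T0}  orig:{}
  cell(0,1) ab: {B,C,S}
  cell(1,2) ba: ∅
  cell(0,2) aba: ∅

S ∉ T[0,2] ⇒ NO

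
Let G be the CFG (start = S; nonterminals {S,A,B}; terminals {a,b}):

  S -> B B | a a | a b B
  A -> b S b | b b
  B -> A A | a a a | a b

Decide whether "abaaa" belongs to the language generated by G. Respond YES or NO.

Convert to CNF:
  S -> B B | T1 T1 | T1 X4
  A -> T0 T0 | T0 X2
  B -> A A | T1 T0 | T1 X3
  T0 -> b
  T1 -> a
  X2 -> S T0
  X3 -> T1 T1
  X4 -> T0 B

CYK fill:
  cell(0,0) a: {T1}  orig:{}
  cell(1,1) b: {T0}  orig:{}
  cell(2,2) a: {T1}  orig:{}
  cell(3,3) a: {T1}  orig:{}
  cell(4,4) a: {T1}  orig:{}
  cell(0,1) ab: {B}
  cell(1,2) ba: ∅
  cell(2,3) aa: {S,X3}  orig:{S}
  cell(3,4) aa: {S,X3}  orig:{S}
  cell(0,2) aba: ∅
  cell(1,3) baa: ∅
  cell(2,4) aaa: {B}
  cell(0,3) abaa: ∅
  cell(1,4) baaa: {X4}  orig:{}
  cell(0,4) abaaa: {S}

S ∈ T[0,4] ⇒ YES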